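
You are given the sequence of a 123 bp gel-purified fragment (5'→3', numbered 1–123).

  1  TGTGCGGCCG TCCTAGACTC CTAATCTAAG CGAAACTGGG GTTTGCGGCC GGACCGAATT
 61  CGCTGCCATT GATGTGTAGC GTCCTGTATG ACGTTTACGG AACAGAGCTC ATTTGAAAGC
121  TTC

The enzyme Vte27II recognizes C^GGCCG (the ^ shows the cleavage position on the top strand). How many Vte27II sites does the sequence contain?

2

CGGCCG occurs starting at positions 5, 46.
Vte27II cuts at 2 sites.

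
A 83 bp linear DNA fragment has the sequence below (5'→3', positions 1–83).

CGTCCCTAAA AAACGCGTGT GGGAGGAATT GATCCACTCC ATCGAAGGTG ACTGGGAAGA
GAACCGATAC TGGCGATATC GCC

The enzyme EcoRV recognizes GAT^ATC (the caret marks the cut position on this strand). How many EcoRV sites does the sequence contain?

GATATC occurs starting at position 75.
EcoRV cuts at 1 site.

1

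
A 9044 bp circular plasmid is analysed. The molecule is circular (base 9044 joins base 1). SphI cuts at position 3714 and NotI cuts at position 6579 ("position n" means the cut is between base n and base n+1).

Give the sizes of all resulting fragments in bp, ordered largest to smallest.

6179, 2865 bp

Combined cut positions (sorted): 3714, 6579.
Circular molecule, 2 cuts → 2 fragments:
  6579 − 3714 = 2865 bp
  wrap: 9044 − 6579 + 3714 = 6179 bp
Sorted largest to smallest: 6179, 2865 bp.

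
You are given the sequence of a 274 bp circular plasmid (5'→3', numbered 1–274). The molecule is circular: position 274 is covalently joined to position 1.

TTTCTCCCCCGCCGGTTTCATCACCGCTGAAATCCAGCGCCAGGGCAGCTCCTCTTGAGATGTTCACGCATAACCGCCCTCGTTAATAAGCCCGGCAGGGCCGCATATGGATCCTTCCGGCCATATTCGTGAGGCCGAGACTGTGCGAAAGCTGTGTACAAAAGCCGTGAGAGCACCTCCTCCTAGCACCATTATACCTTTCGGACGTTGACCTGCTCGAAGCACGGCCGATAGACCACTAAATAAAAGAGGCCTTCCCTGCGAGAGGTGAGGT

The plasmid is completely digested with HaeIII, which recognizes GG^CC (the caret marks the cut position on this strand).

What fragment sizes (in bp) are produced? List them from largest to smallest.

HaeIII sites (GGCC) start at positions 99, 119, 133, 226, 251.
HaeIII cuts after base 2 of each site, so after positions 100, 120, 134, 227, 252.
Circular molecule, 5 cuts → 5 fragments:
  101–120 → 20 bp
  121–134 → 14 bp
  135–227 → 93 bp
  228–252 → 25 bp
  253–274 then 1–100 → 22 + 100 = 122 bp
Sorted largest to smallest: 122, 93, 25, 20, 14 bp.

122, 93, 25, 20, 14 bp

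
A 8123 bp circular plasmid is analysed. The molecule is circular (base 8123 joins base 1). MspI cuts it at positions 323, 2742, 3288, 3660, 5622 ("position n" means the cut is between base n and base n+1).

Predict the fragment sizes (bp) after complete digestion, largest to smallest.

Circular molecule, 5 cuts → 5 fragments:
  2742 − 323 = 2419 bp
  3288 − 2742 = 546 bp
  3660 − 3288 = 372 bp
  5622 − 3660 = 1962 bp
  wrap: 8123 − 5622 + 323 = 2824 bp
Sorted largest to smallest: 2824, 2419, 1962, 546, 372 bp.

2824, 2419, 1962, 546, 372 bp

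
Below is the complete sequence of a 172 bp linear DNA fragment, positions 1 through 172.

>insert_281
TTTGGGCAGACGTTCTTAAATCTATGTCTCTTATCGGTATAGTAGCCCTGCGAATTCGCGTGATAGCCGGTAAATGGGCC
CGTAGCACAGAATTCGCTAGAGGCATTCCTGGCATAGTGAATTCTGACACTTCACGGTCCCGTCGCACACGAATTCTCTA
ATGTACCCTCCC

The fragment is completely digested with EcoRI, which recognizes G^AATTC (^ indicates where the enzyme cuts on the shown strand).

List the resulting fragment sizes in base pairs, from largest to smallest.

52, 38, 32, 29, 21 bp

EcoRI sites (GAATTC) start at positions 52, 90, 119, 151.
EcoRI cuts after the first base of each site, so after positions 52, 90, 119, 151.
Linear molecule, 4 cuts → 5 fragments:
  1–52 → 52 bp
  53–90 → 38 bp
  91–119 → 29 bp
  120–151 → 32 bp
  152–172 → 21 bp
Sorted largest to smallest: 52, 38, 32, 29, 21 bp.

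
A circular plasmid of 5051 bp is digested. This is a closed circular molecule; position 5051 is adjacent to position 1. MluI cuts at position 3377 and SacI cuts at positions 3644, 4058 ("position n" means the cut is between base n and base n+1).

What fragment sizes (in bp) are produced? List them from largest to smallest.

4370, 414, 267 bp

Combined cut positions (sorted): 3377, 3644, 4058.
Circular molecule, 3 cuts → 3 fragments:
  3644 − 3377 = 267 bp
  4058 − 3644 = 414 bp
  wrap: 5051 − 4058 + 3377 = 4370 bp
Sorted largest to smallest: 4370, 414, 267 bp.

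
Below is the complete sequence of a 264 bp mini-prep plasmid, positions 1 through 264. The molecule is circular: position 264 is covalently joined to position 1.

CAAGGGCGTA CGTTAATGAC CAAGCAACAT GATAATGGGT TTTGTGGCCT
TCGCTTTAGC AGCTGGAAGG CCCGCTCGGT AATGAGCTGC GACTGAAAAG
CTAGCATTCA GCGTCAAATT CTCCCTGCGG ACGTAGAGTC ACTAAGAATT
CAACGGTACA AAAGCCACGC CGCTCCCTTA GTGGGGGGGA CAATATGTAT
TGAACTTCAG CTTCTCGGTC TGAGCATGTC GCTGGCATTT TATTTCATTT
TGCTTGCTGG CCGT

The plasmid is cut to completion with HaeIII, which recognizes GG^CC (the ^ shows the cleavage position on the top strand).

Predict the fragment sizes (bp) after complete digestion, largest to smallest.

190, 51, 23 bp

HaeIII sites (GGCC) start at positions 46, 69, 259.
HaeIII cuts after base 2 of each site, so after positions 47, 70, 260.
Circular molecule, 3 cuts → 3 fragments:
  48–70 → 23 bp
  71–260 → 190 bp
  261–264 then 1–47 → 4 + 47 = 51 bp
Sorted largest to smallest: 190, 51, 23 bp.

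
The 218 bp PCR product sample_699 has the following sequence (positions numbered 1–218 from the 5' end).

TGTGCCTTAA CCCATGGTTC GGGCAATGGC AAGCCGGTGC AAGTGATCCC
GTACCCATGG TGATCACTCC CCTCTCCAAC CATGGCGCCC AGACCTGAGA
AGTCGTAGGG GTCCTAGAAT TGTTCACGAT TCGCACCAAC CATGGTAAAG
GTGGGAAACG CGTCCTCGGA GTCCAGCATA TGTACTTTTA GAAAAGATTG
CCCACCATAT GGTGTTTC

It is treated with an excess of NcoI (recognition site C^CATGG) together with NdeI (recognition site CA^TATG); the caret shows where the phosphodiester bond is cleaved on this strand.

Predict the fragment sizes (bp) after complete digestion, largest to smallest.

60, 43, 38, 29, 25, 12, 11 bp

NcoI sites (CCATGG) start at positions 12, 55, 80, 140.
NcoI cuts after the first base of each site, so after positions 12, 55, 80, 140.
NdeI sites (CATATG) start at positions 177, 206.
NdeI cuts after base 2 of each site, so after positions 178, 207.
Combined cut positions: 12, 55, 80, 140, 178, 207.
Linear molecule, 6 cuts → 7 fragments:
  1–12 → 12 bp
  13–55 → 43 bp
  56–80 → 25 bp
  81–140 → 60 bp
  141–178 → 38 bp
  179–207 → 29 bp
  208–218 → 11 bp
Sorted largest to smallest: 60, 43, 38, 29, 25, 12, 11 bp.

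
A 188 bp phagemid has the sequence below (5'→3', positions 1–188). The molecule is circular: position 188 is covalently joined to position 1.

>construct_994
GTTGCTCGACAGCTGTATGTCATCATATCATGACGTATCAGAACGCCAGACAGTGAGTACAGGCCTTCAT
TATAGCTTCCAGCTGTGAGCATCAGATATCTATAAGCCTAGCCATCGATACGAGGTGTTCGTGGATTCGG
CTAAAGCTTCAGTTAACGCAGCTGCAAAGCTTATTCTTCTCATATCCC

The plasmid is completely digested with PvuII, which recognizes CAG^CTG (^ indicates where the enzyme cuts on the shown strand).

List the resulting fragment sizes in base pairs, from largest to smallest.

PvuII sites (CAGCTG) start at positions 10, 80, 159.
PvuII cuts after base 3 of each site, so after positions 12, 82, 161.
Circular molecule, 3 cuts → 3 fragments:
  13–82 → 70 bp
  83–161 → 79 bp
  162–188 then 1–12 → 27 + 12 = 39 bp
Sorted largest to smallest: 79, 70, 39 bp.

79, 70, 39 bp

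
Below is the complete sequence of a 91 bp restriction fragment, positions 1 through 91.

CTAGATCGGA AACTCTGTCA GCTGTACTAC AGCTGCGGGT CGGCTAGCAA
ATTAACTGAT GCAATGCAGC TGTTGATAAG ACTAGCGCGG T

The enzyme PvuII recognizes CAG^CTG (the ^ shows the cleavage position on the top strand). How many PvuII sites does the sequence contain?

3

CAGCTG occurs starting at positions 19, 30, 67.
PvuII cuts at 3 sites.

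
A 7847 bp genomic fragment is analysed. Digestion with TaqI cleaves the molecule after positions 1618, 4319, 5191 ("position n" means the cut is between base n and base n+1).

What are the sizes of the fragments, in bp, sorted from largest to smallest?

2701, 2656, 1618, 872 bp

Linear molecule, 3 cuts → 4 fragments:
  1618 − 0 = 1618 bp
  4319 − 1618 = 2701 bp
  5191 − 4319 = 872 bp
  7847 − 5191 = 2656 bp
Sorted largest to smallest: 2701, 2656, 1618, 872 bp.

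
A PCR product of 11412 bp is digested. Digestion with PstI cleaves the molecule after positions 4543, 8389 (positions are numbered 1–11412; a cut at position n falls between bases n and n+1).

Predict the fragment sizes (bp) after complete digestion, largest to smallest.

Linear molecule, 2 cuts → 3 fragments:
  4543 − 0 = 4543 bp
  8389 − 4543 = 3846 bp
  11412 − 8389 = 3023 bp
Sorted largest to smallest: 4543, 3846, 3023 bp.

4543, 3846, 3023 bp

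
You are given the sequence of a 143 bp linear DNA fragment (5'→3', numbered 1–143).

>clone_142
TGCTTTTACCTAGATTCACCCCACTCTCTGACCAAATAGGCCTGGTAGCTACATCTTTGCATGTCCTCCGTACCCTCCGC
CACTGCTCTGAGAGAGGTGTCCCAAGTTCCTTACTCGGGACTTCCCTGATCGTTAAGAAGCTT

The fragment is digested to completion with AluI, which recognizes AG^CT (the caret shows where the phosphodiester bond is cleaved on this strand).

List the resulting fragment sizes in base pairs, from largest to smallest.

AluI sites (AGCT) start at positions 47, 139.
AluI cuts after base 2 of each site, so after positions 48, 140.
Linear molecule, 2 cuts → 3 fragments:
  1–48 → 48 bp
  49–140 → 92 bp
  141–143 → 3 bp
Sorted largest to smallest: 92, 48, 3 bp.

92, 48, 3 bp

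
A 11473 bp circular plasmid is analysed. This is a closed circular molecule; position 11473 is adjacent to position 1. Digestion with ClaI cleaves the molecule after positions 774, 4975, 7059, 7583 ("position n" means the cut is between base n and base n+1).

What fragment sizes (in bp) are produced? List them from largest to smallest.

Circular molecule, 4 cuts → 4 fragments:
  4975 − 774 = 4201 bp
  7059 − 4975 = 2084 bp
  7583 − 7059 = 524 bp
  wrap: 11473 − 7583 + 774 = 4664 bp
Sorted largest to smallest: 4664, 4201, 2084, 524 bp.

4664, 4201, 2084, 524 bp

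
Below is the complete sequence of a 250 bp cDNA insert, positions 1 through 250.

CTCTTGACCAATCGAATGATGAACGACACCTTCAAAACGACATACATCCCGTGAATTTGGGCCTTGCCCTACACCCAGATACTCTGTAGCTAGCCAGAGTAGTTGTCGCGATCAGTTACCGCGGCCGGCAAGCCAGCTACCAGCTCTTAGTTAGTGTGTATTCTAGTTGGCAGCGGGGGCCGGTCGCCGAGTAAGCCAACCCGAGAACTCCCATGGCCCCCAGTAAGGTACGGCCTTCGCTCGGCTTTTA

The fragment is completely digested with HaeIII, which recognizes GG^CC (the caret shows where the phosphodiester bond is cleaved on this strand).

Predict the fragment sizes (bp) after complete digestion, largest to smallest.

HaeIII sites (GGCC) start at positions 60, 123, 178, 215, 232.
HaeIII cuts after base 2 of each site, so after positions 61, 124, 179, 216, 233.
Linear molecule, 5 cuts → 6 fragments:
  1–61 → 61 bp
  62–124 → 63 bp
  125–179 → 55 bp
  180–216 → 37 bp
  217–233 → 17 bp
  234–250 → 17 bp
Sorted largest to smallest: 63, 61, 55, 37, 17, 17 bp.

63, 61, 55, 37, 17, 17 bp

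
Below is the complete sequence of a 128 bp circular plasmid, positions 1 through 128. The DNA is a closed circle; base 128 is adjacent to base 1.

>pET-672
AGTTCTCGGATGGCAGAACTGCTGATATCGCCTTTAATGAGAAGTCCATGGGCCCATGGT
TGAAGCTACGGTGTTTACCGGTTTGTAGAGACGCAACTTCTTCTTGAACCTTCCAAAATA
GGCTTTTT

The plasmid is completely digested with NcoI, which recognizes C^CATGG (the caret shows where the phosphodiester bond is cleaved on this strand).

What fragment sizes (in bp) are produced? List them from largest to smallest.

NcoI sites (CCATGG) start at positions 46, 54.
NcoI cuts after the first base of each site, so after positions 46, 54.
Circular molecule, 2 cuts → 2 fragments:
  47–54 → 8 bp
  55–128 then 1–46 → 74 + 46 = 120 bp
Sorted largest to smallest: 120, 8 bp.

120, 8 bp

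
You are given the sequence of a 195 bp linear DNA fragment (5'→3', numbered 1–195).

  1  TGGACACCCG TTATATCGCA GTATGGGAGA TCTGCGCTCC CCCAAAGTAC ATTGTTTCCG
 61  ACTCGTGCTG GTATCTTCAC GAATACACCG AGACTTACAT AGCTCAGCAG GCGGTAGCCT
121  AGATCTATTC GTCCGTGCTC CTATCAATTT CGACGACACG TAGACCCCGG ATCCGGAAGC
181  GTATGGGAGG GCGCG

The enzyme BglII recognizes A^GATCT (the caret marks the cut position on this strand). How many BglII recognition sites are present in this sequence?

2

AGATCT occurs starting at positions 28, 121.
BglII cuts at 2 sites.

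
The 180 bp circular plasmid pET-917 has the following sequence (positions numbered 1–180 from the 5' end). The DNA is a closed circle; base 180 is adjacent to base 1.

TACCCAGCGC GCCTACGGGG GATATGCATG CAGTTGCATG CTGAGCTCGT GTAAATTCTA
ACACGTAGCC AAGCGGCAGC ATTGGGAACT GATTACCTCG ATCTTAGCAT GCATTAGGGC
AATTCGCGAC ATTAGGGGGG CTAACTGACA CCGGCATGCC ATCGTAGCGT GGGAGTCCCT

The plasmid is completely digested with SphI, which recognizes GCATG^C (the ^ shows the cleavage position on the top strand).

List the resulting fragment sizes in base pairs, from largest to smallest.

71, 52, 47, 10 bp

SphI sites (GCATGC) start at positions 26, 36, 107, 154.
SphI cuts after base 5 of each site (before the last base), so after positions 30, 40, 111, 158.
Circular molecule, 4 cuts → 4 fragments:
  31–40 → 10 bp
  41–111 → 71 bp
  112–158 → 47 bp
  159–180 then 1–30 → 22 + 30 = 52 bp
Sorted largest to smallest: 71, 52, 47, 10 bp.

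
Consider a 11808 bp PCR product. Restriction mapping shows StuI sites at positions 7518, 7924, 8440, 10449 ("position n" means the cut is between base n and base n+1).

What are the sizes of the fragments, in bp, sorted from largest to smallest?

Linear molecule, 4 cuts → 5 fragments:
  7518 − 0 = 7518 bp
  7924 − 7518 = 406 bp
  8440 − 7924 = 516 bp
  10449 − 8440 = 2009 bp
  11808 − 10449 = 1359 bp
Sorted largest to smallest: 7518, 2009, 1359, 516, 406 bp.

7518, 2009, 1359, 516, 406 bp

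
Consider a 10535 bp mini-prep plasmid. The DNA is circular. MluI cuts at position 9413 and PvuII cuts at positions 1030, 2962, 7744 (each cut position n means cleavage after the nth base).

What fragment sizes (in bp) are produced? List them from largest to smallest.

4782, 2152, 1932, 1669 bp

Combined cut positions (sorted): 1030, 2962, 7744, 9413.
Circular molecule, 4 cuts → 4 fragments:
  2962 − 1030 = 1932 bp
  7744 − 2962 = 4782 bp
  9413 − 7744 = 1669 bp
  wrap: 10535 − 9413 + 1030 = 2152 bp
Sorted largest to smallest: 4782, 2152, 1932, 1669 bp.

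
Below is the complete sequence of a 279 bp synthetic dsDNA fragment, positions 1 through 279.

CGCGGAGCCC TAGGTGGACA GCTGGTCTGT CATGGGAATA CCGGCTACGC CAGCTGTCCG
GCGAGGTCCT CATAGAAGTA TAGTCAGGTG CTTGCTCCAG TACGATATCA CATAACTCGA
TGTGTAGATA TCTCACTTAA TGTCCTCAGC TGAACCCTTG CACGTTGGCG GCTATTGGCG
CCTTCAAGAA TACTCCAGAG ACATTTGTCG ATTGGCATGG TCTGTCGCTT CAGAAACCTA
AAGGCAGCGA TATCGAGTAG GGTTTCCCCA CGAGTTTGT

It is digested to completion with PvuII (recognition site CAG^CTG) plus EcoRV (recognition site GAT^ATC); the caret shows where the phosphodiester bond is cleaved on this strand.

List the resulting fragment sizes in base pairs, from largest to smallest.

PvuII sites (CAGCTG) start at positions 19, 51, 147.
PvuII cuts after base 3 of each site, so after positions 21, 53, 149.
EcoRV sites (GATATC) start at positions 104, 127, 249.
EcoRV cuts after base 3 of each site, so after positions 106, 129, 251.
Combined cut positions: 21, 53, 106, 129, 149, 251.
Linear molecule, 6 cuts → 7 fragments:
  1–21 → 21 bp
  22–53 → 32 bp
  54–106 → 53 bp
  107–129 → 23 bp
  130–149 → 20 bp
  150–251 → 102 bp
  252–279 → 28 bp
Sorted largest to smallest: 102, 53, 32, 28, 23, 21, 20 bp.

102, 53, 32, 28, 23, 21, 20 bp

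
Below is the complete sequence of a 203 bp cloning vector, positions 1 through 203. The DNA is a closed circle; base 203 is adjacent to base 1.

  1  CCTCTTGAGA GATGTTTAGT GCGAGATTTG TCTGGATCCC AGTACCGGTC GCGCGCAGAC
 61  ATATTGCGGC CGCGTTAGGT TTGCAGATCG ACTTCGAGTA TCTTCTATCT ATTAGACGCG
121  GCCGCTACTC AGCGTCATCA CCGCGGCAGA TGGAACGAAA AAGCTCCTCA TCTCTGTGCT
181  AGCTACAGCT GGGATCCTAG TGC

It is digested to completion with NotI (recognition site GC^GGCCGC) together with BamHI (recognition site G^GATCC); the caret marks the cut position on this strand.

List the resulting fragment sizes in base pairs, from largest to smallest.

NotI sites (GCGGCCGC) start at positions 66, 118.
NotI cuts after base 2 of each site, so after positions 67, 119.
BamHI sites (GGATCC) start at positions 34, 192.
BamHI cuts after the first base of each site, so after positions 34, 192.
Combined cut positions: 34, 67, 119, 192.
Circular molecule, 4 cuts → 4 fragments:
  35–67 → 33 bp
  68–119 → 52 bp
  120–192 → 73 bp
  193–203 then 1–34 → 11 + 34 = 45 bp
Sorted largest to smallest: 73, 52, 45, 33 bp.

73, 52, 45, 33 bp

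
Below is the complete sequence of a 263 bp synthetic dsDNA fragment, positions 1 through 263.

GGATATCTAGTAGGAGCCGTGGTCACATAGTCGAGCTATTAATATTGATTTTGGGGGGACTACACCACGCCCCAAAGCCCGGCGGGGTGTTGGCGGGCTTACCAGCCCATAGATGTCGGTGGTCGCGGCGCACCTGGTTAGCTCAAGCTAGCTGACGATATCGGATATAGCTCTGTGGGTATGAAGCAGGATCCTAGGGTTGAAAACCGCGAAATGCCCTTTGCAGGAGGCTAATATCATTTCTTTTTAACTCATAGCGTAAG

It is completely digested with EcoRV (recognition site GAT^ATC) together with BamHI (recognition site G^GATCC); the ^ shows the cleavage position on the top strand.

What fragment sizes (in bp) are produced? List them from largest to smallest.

155, 74, 30, 4 bp

EcoRV sites (GATATC) start at positions 2, 157.
EcoRV cuts after base 3 of each site, so after positions 4, 159.
The BamHI site (GGATCC) starts at position 189.
BamHI cuts after the first base of each site, so after position 189.
Combined cut positions: 4, 159, 189.
Linear molecule, 3 cuts → 4 fragments:
  1–4 → 4 bp
  5–159 → 155 bp
  160–189 → 30 bp
  190–263 → 74 bp
Sorted largest to smallest: 155, 74, 30, 4 bp.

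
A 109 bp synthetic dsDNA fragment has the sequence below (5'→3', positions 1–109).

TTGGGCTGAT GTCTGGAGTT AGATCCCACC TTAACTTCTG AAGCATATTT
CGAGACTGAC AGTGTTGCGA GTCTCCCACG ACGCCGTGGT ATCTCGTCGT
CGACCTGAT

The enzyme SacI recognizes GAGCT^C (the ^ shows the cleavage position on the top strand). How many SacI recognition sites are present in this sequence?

0

No occurrence of GAGCTC is present in the sequence.
SacI does not cut: 0 sites.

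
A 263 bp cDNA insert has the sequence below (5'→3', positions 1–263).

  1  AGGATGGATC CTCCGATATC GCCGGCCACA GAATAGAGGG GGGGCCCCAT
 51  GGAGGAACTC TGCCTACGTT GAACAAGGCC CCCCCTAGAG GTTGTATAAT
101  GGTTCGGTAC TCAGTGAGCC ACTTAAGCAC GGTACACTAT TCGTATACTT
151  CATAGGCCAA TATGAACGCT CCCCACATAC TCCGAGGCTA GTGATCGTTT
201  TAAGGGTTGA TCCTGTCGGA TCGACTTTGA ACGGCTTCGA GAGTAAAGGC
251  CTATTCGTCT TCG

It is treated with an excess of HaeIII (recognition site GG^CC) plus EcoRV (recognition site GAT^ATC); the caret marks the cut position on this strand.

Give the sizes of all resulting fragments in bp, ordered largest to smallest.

HaeIII sites (GGCC) start at positions 24, 43, 77, 155, 248.
HaeIII cuts after base 2 of each site, so after positions 25, 44, 78, 156, 249.
The EcoRV site (GATATC) starts at position 15.
EcoRV cuts after base 3 of each site, so after position 17.
Combined cut positions: 17, 25, 44, 78, 156, 249.
Linear molecule, 6 cuts → 7 fragments:
  1–17 → 17 bp
  18–25 → 8 bp
  26–44 → 19 bp
  45–78 → 34 bp
  79–156 → 78 bp
  157–249 → 93 bp
  250–263 → 14 bp
Sorted largest to smallest: 93, 78, 34, 19, 17, 14, 8 bp.

93, 78, 34, 19, 17, 14, 8 bp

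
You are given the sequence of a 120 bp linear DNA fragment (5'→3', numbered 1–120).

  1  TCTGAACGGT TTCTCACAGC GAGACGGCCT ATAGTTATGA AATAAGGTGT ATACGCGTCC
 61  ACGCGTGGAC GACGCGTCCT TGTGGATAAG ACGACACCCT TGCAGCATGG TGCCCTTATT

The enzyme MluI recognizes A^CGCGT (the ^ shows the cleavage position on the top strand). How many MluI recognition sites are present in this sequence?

ACGCGT occurs starting at positions 53, 61, 72.
MluI cuts at 3 sites.

3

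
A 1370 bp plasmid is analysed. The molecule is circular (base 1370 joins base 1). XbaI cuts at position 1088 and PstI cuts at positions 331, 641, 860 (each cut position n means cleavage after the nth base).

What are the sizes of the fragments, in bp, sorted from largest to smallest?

Combined cut positions (sorted): 331, 641, 860, 1088.
Circular molecule, 4 cuts → 4 fragments:
  641 − 331 = 310 bp
  860 − 641 = 219 bp
  1088 − 860 = 228 bp
  wrap: 1370 − 1088 + 331 = 613 bp
Sorted largest to smallest: 613, 310, 228, 219 bp.

613, 310, 228, 219 bp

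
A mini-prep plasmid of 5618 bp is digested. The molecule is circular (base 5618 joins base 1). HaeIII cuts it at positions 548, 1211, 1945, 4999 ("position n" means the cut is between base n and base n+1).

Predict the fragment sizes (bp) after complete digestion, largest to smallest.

3054, 1167, 734, 663 bp

Circular molecule, 4 cuts → 4 fragments:
  1211 − 548 = 663 bp
  1945 − 1211 = 734 bp
  4999 − 1945 = 3054 bp
  wrap: 5618 − 4999 + 548 = 1167 bp
Sorted largest to smallest: 3054, 1167, 734, 663 bp.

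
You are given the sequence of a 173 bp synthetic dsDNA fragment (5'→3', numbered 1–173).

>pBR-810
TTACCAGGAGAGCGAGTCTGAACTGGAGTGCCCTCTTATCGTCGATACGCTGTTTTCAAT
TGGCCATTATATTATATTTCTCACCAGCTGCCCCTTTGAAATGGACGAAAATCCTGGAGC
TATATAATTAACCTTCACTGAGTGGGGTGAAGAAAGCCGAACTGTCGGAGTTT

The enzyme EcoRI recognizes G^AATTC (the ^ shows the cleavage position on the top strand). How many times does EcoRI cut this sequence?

0

No occurrence of GAATTC is present in the sequence.
EcoRI does not cut: 0 sites.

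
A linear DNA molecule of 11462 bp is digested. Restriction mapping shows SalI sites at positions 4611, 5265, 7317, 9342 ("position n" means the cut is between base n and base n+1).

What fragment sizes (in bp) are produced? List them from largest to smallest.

4611, 2120, 2052, 2025, 654 bp

Linear molecule, 4 cuts → 5 fragments:
  4611 − 0 = 4611 bp
  5265 − 4611 = 654 bp
  7317 − 5265 = 2052 bp
  9342 − 7317 = 2025 bp
  11462 − 9342 = 2120 bp
Sorted largest to smallest: 4611, 2120, 2052, 2025, 654 bp.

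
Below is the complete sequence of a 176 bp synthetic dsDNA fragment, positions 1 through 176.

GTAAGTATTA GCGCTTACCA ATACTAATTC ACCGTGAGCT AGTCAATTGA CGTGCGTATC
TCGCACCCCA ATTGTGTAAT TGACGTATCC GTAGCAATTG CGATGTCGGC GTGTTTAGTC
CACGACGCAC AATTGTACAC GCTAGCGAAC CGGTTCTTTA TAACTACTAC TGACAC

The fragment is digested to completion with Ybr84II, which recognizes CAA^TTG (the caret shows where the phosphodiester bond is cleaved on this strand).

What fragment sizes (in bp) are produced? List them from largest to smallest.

46, 44, 35, 26, 25 bp

Ybr84II sites (CAATTG) start at positions 44, 69, 95, 130.
Ybr84II cuts after base 3 of each site, so after positions 46, 71, 97, 132.
Linear molecule, 4 cuts → 5 fragments:
  1–46 → 46 bp
  47–71 → 25 bp
  72–97 → 26 bp
  98–132 → 35 bp
  133–176 → 44 bp
Sorted largest to smallest: 46, 44, 35, 26, 25 bp.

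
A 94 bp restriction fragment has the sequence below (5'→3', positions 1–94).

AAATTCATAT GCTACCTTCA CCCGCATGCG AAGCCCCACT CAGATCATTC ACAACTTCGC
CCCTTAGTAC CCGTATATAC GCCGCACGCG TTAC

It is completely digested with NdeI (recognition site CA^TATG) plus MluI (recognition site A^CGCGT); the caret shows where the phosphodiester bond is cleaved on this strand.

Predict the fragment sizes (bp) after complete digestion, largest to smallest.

The NdeI site (CATATG) starts at position 6.
NdeI cuts after base 2 of each site, so after position 7.
The MluI site (ACGCGT) starts at position 86.
MluI cuts after the first base of each site, so after position 86.
Combined cut positions: 7, 86.
Linear molecule, 2 cuts → 3 fragments:
  1–7 → 7 bp
  8–86 → 79 bp
  87–94 → 8 bp
Sorted largest to smallest: 79, 8, 7 bp.

79, 8, 7 bp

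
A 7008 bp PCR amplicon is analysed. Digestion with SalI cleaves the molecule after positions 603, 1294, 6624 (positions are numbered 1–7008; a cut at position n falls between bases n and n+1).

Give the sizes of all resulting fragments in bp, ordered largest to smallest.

5330, 691, 603, 384 bp

Linear molecule, 3 cuts → 4 fragments:
  603 − 0 = 603 bp
  1294 − 603 = 691 bp
  6624 − 1294 = 5330 bp
  7008 − 6624 = 384 bp
Sorted largest to smallest: 5330, 691, 603, 384 bp.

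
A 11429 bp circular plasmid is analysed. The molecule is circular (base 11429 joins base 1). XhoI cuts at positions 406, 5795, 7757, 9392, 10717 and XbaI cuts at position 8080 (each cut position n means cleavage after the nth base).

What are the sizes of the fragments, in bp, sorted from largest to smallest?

Combined cut positions (sorted): 406, 5795, 7757, 8080, 9392, 10717.
Circular molecule, 6 cuts → 6 fragments:
  5795 − 406 = 5389 bp
  7757 − 5795 = 1962 bp
  8080 − 7757 = 323 bp
  9392 − 8080 = 1312 bp
  10717 − 9392 = 1325 bp
  wrap: 11429 − 10717 + 406 = 1118 bp
Sorted largest to smallest: 5389, 1962, 1325, 1312, 1118, 323 bp.

5389, 1962, 1325, 1312, 1118, 323 bp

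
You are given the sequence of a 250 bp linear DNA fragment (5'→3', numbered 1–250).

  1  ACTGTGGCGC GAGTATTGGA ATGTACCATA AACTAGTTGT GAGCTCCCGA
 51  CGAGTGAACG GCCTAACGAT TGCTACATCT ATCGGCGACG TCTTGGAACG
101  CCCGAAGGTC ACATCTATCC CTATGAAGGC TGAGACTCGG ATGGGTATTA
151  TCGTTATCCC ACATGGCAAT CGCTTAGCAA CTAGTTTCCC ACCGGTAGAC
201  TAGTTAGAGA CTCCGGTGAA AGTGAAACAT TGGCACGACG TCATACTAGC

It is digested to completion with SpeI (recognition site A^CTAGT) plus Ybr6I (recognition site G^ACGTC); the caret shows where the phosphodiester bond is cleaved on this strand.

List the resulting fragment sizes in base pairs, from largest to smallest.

93, 55, 38, 32, 19, 13 bp

SpeI sites (ACTAGT) start at positions 32, 180, 199.
SpeI cuts after the first base of each site, so after positions 32, 180, 199.
Ybr6I sites (GACGTC) start at positions 87, 237.
Ybr6I cuts after the first base of each site, so after positions 87, 237.
Combined cut positions: 32, 87, 180, 199, 237.
Linear molecule, 5 cuts → 6 fragments:
  1–32 → 32 bp
  33–87 → 55 bp
  88–180 → 93 bp
  181–199 → 19 bp
  200–237 → 38 bp
  238–250 → 13 bp
Sorted largest to smallest: 93, 55, 38, 32, 19, 13 bp.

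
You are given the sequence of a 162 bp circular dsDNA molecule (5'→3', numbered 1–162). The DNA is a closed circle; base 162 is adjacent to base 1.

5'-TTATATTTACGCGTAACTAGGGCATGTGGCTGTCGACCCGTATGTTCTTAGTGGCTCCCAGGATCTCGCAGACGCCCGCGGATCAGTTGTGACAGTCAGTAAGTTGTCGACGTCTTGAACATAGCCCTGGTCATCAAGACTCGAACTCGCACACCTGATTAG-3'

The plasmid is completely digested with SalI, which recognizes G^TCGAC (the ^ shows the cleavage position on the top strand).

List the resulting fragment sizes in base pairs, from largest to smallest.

SalI sites (GTCGAC) start at positions 32, 106.
SalI cuts after the first base of each site, so after positions 32, 106.
Circular molecule, 2 cuts → 2 fragments:
  33–106 → 74 bp
  107–162 then 1–32 → 56 + 32 = 88 bp
Sorted largest to smallest: 88, 74 bp.

88, 74 bp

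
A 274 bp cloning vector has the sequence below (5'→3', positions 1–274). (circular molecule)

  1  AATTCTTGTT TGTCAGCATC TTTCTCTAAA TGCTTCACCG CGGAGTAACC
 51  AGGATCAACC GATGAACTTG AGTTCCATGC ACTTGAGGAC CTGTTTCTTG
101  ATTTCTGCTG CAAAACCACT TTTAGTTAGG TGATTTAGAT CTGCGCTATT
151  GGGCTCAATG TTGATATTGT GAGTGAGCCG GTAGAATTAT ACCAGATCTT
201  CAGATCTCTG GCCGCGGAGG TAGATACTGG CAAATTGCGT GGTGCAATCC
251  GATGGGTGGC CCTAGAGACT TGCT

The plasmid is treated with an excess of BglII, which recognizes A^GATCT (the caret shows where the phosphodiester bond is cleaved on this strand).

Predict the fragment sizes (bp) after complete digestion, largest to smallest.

209, 57, 8 bp

BglII sites (AGATCT) start at positions 137, 194, 202.
BglII cuts after the first base of each site, so after positions 137, 194, 202.
Circular molecule, 3 cuts → 3 fragments:
  138–194 → 57 bp
  195–202 → 8 bp
  203–274 then 1–137 → 72 + 137 = 209 bp
Sorted largest to smallest: 209, 57, 8 bp.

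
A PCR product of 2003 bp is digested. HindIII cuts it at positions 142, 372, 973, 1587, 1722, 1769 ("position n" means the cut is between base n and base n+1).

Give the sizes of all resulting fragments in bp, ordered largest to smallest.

Linear molecule, 6 cuts → 7 fragments:
  142 − 0 = 142 bp
  372 − 142 = 230 bp
  973 − 372 = 601 bp
  1587 − 973 = 614 bp
  1722 − 1587 = 135 bp
  1769 − 1722 = 47 bp
  2003 − 1769 = 234 bp
Sorted largest to smallest: 614, 601, 234, 230, 142, 135, 47 bp.

614, 601, 234, 230, 142, 135, 47 bp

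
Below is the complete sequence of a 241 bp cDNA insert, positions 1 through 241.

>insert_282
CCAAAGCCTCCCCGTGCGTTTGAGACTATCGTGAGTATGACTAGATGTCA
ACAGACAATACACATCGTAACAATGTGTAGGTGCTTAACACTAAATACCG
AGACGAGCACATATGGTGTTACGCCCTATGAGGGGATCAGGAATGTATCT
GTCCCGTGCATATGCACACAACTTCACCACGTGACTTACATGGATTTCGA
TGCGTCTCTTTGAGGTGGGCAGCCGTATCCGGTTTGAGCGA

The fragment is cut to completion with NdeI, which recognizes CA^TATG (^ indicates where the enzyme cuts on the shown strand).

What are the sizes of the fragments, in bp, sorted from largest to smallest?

111, 81, 49 bp

NdeI sites (CATATG) start at positions 110, 159.
NdeI cuts after base 2 of each site, so after positions 111, 160.
Linear molecule, 2 cuts → 3 fragments:
  1–111 → 111 bp
  112–160 → 49 bp
  161–241 → 81 bp
Sorted largest to smallest: 111, 81, 49 bp.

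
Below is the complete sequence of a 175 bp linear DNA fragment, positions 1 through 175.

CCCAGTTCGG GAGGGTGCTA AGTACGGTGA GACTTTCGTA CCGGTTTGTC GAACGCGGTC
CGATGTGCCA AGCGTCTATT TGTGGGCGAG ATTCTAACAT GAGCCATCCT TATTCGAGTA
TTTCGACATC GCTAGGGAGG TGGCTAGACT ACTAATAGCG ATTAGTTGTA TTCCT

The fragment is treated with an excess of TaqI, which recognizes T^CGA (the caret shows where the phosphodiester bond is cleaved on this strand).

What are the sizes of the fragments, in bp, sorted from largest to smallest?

65, 52, 49, 9 bp

TaqI sites (TCGA) start at positions 49, 114, 123.
TaqI cuts after the first base of each site, so after positions 49, 114, 123.
Linear molecule, 3 cuts → 4 fragments:
  1–49 → 49 bp
  50–114 → 65 bp
  115–123 → 9 bp
  124–175 → 52 bp
Sorted largest to smallest: 65, 52, 49, 9 bp.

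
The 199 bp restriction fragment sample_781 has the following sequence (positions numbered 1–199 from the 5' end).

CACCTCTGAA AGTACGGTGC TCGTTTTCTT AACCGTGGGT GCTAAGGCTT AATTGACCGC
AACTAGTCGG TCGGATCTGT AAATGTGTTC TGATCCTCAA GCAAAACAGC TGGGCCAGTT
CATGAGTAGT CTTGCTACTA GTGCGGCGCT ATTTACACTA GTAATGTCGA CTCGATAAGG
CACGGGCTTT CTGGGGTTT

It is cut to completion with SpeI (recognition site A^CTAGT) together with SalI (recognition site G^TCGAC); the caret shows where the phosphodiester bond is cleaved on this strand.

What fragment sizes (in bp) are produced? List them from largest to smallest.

SpeI sites (ACTAGT) start at positions 62, 137, 157.
SpeI cuts after the first base of each site, so after positions 62, 137, 157.
The SalI site (GTCGAC) starts at position 166.
SalI cuts after the first base of each site, so after position 166.
Combined cut positions: 62, 137, 157, 166.
Linear molecule, 4 cuts → 5 fragments:
  1–62 → 62 bp
  63–137 → 75 bp
  138–157 → 20 bp
  158–166 → 9 bp
  167–199 → 33 bp
Sorted largest to smallest: 75, 62, 33, 20, 9 bp.

75, 62, 33, 20, 9 bp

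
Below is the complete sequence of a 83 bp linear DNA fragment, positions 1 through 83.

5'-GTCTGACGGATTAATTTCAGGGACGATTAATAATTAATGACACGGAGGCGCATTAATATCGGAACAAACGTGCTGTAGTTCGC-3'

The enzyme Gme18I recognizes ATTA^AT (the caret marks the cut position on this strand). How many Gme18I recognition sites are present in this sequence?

ATTAAT occurs starting at positions 10, 26, 33, 52.
Gme18I cuts at 4 sites.

4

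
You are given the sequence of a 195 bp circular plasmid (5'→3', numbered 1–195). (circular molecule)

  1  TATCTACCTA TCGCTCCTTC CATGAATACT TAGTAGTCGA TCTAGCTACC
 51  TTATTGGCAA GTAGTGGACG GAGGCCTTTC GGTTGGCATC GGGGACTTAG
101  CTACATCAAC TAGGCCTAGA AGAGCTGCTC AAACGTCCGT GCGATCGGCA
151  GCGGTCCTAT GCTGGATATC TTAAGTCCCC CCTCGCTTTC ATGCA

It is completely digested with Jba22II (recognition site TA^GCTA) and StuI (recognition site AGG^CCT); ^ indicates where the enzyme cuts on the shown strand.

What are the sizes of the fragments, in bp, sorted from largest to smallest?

125, 30, 25, 15 bp

Jba22II sites (TAGCTA) start at positions 43, 98.
Jba22II cuts after base 2 of each site, so after positions 44, 99.
StuI sites (AGGCCT) start at positions 72, 112.
StuI cuts after base 3 of each site, so after positions 74, 114.
Combined cut positions: 44, 74, 99, 114.
Circular molecule, 4 cuts → 4 fragments:
  45–74 → 30 bp
  75–99 → 25 bp
  100–114 → 15 bp
  115–195 then 1–44 → 81 + 44 = 125 bp
Sorted largest to smallest: 125, 30, 25, 15 bp.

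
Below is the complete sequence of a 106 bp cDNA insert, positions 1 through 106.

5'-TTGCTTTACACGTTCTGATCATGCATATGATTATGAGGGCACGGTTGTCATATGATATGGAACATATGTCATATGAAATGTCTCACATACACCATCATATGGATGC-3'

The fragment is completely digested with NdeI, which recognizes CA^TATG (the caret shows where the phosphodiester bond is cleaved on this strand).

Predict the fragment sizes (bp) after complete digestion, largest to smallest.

26, 25, 25, 14, 9, 7 bp

NdeI sites (CATATG) start at positions 24, 49, 63, 70, 96.
NdeI cuts after base 2 of each site, so after positions 25, 50, 64, 71, 97.
Linear molecule, 5 cuts → 6 fragments:
  1–25 → 25 bp
  26–50 → 25 bp
  51–64 → 14 bp
  65–71 → 7 bp
  72–97 → 26 bp
  98–106 → 9 bp
Sorted largest to smallest: 26, 25, 25, 14, 9, 7 bp.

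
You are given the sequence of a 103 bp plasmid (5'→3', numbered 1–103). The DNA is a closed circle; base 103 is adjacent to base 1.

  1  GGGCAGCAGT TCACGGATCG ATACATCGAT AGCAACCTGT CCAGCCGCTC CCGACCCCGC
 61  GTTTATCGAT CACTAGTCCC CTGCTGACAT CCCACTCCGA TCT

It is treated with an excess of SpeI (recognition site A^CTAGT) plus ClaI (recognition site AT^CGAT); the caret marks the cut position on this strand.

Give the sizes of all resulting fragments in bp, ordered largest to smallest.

49, 40, 8, 6 bp

The SpeI site (ACTAGT) starts at position 72.
SpeI cuts after the first base of each site, so after position 72.
ClaI sites (ATCGAT) start at positions 17, 25, 65.
ClaI cuts after base 2 of each site, so after positions 18, 26, 66.
Combined cut positions: 18, 26, 66, 72.
Circular molecule, 4 cuts → 4 fragments:
  19–26 → 8 bp
  27–66 → 40 bp
  67–72 → 6 bp
  73–103 then 1–18 → 31 + 18 = 49 bp
Sorted largest to smallest: 49, 40, 8, 6 bp.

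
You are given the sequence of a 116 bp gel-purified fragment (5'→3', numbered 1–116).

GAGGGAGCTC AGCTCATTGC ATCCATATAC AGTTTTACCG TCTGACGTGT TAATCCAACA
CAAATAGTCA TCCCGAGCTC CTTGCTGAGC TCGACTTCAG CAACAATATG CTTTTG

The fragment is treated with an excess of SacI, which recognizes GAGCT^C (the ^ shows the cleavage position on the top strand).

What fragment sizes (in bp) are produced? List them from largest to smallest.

70, 25, 12, 9 bp

SacI sites (GAGCTC) start at positions 5, 75, 87.
SacI cuts after base 5 of each site (before the last base), so after positions 9, 79, 91.
Linear molecule, 3 cuts → 4 fragments:
  1–9 → 9 bp
  10–79 → 70 bp
  80–91 → 12 bp
  92–116 → 25 bp
Sorted largest to smallest: 70, 25, 12, 9 bp.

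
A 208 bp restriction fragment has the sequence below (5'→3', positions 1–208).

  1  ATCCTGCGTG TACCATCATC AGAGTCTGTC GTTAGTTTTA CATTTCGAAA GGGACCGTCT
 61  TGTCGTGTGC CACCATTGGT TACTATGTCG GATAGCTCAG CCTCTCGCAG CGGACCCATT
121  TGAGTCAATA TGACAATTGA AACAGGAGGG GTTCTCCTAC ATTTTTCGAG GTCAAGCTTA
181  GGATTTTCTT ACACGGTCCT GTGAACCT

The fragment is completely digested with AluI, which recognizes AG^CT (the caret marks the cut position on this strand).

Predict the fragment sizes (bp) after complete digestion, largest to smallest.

AluI sites (AGCT) start at positions 94, 175.
AluI cuts after base 2 of each site, so after positions 95, 176.
Linear molecule, 2 cuts → 3 fragments:
  1–95 → 95 bp
  96–176 → 81 bp
  177–208 → 32 bp
Sorted largest to smallest: 95, 81, 32 bp.

95, 81, 32 bp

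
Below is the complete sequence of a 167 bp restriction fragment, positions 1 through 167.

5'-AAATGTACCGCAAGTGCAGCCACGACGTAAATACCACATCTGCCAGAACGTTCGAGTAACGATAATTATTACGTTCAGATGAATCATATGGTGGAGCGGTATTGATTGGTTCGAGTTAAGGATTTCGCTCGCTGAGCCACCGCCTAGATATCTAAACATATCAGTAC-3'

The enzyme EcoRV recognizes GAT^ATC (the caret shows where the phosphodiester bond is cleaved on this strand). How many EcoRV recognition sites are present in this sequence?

1

GATATC occurs starting at position 147.
EcoRV cuts at 1 site.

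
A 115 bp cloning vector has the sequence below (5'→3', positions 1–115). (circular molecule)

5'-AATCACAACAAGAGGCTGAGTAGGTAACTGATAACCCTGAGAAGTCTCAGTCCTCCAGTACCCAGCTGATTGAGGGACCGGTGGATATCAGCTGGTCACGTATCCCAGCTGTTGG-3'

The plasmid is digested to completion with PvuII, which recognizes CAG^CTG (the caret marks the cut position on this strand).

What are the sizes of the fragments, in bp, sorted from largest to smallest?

PvuII sites (CAGCTG) start at positions 63, 89, 106.
PvuII cuts after base 3 of each site, so after positions 65, 91, 108.
Circular molecule, 3 cuts → 3 fragments:
  66–91 → 26 bp
  92–108 → 17 bp
  109–115 then 1–65 → 7 + 65 = 72 bp
Sorted largest to smallest: 72, 26, 17 bp.

72, 26, 17 bp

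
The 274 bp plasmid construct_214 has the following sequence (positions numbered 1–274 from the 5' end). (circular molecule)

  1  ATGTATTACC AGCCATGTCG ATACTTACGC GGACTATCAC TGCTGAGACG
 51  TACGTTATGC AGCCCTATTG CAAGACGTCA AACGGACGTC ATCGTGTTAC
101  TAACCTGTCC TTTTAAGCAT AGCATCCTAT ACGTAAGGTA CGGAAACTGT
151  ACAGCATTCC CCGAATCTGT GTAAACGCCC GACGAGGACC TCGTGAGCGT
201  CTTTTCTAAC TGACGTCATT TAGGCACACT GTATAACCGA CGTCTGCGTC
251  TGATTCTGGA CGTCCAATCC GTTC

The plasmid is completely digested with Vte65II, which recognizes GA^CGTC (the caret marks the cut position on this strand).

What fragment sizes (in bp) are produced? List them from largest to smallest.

Vte65II sites (GACGTC) start at positions 74, 85, 212, 239, 259.
Vte65II cuts after base 2 of each site, so after positions 75, 86, 213, 240, 260.
Circular molecule, 5 cuts → 5 fragments:
  76–86 → 11 bp
  87–213 → 127 bp
  214–240 → 27 bp
  241–260 → 20 bp
  261–274 then 1–75 → 14 + 75 = 89 bp
Sorted largest to smallest: 127, 89, 27, 20, 11 bp.

127, 89, 27, 20, 11 bp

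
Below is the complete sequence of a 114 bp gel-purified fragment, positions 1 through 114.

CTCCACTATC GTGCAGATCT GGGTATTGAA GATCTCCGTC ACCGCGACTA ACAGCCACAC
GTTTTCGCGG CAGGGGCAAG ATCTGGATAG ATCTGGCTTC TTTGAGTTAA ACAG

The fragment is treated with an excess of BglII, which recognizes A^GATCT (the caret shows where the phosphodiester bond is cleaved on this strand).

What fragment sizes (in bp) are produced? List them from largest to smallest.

49, 25, 15, 15, 10 bp

BglII sites (AGATCT) start at positions 15, 30, 79, 89.
BglII cuts after the first base of each site, so after positions 15, 30, 79, 89.
Linear molecule, 4 cuts → 5 fragments:
  1–15 → 15 bp
  16–30 → 15 bp
  31–79 → 49 bp
  80–89 → 10 bp
  90–114 → 25 bp
Sorted largest to smallest: 49, 25, 15, 15, 10 bp.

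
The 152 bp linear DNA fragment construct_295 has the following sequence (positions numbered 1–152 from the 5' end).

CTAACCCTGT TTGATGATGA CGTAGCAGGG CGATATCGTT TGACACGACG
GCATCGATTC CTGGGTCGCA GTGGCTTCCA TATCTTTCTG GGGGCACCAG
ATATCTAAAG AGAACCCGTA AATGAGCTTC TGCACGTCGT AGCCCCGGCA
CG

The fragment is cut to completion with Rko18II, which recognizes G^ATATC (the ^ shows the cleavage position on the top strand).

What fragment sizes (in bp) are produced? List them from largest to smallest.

Rko18II sites (GATATC) start at positions 32, 100.
Rko18II cuts after the first base of each site, so after positions 32, 100.
Linear molecule, 2 cuts → 3 fragments:
  1–32 → 32 bp
  33–100 → 68 bp
  101–152 → 52 bp
Sorted largest to smallest: 68, 52, 32 bp.

68, 52, 32 bp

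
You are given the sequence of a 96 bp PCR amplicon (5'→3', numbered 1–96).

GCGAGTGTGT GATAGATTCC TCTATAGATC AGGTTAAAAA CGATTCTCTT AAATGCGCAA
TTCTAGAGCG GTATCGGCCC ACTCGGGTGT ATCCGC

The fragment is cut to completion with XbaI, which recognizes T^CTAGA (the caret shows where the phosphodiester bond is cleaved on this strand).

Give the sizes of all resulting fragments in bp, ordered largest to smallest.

The XbaI site (TCTAGA) starts at position 62.
XbaI cuts after the first base of each site, so after position 62.
Linear molecule, 1 cut → 2 fragments:
  1–62 → 62 bp
  63–96 → 34 bp
Sorted largest to smallest: 62, 34 bp.

62, 34 bp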